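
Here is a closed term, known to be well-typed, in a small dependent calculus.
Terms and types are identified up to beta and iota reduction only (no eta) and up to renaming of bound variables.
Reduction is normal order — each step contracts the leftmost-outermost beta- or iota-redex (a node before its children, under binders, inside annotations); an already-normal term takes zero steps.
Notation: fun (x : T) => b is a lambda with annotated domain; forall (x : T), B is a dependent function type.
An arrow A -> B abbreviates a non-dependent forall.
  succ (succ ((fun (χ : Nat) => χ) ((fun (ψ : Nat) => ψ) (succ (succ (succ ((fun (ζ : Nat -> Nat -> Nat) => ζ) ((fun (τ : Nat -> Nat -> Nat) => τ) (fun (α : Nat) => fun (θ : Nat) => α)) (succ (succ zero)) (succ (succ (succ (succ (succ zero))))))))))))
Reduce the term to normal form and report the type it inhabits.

resulting normal form:
  succ (succ (succ (succ (succ (succ (succ zero))))))
type:
  Nat
observation: the term reaches its normal form after 6 normal-order steps.


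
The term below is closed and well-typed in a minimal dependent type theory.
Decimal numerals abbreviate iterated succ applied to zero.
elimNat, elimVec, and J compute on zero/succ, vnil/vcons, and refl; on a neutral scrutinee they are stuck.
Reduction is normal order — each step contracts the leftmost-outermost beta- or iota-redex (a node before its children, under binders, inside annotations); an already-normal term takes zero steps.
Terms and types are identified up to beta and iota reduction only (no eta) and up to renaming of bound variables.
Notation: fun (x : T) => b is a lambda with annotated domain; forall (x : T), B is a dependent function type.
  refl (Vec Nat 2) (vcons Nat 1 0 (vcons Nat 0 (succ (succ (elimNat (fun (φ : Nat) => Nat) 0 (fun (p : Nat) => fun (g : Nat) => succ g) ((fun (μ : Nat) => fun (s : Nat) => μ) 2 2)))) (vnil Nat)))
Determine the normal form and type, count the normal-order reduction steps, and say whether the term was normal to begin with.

normal form:
  refl (Vec Nat 2) (vcons Nat 1 0 (vcons Nat 0 4 (vnil Nat)))
the term's type:
  Eq (Vec Nat 2) (vcons Nat 1 0 (vcons Nat 0 4 (vnil Nat))) (vcons Nat 1 0 (vcons Nat 0 4 (vnil Nat)))
normal-order step count: 9
started in normal form: no
first contracted redex: a beta-redex


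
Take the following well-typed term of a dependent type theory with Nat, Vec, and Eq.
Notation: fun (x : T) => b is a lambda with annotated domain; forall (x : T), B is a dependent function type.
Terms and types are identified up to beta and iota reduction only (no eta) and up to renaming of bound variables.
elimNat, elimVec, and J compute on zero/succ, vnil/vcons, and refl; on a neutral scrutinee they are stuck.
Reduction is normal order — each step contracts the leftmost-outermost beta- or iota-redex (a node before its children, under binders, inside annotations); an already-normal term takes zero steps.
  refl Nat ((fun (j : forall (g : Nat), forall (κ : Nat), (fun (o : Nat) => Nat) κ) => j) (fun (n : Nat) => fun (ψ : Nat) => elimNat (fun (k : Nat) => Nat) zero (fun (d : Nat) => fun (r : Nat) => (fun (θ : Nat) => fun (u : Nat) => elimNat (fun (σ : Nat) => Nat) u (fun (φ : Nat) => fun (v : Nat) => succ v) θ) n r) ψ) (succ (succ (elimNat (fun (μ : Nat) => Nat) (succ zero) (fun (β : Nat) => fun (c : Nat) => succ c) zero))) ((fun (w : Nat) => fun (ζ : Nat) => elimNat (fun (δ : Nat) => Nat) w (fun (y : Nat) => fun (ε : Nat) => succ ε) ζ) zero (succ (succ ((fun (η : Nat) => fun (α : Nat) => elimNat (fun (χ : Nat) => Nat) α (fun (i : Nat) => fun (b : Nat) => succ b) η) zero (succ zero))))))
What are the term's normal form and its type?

resulting normal form:
  refl Nat (succ (succ (succ (succ (succ (succ (succ (succ (succ zero)))))))))
type:
  Eq Nat (succ (succ (succ (succ (succ (succ (succ (succ (succ zero))))))))) (succ (succ (succ (succ (succ (succ (succ (succ (succ zero)))))))))


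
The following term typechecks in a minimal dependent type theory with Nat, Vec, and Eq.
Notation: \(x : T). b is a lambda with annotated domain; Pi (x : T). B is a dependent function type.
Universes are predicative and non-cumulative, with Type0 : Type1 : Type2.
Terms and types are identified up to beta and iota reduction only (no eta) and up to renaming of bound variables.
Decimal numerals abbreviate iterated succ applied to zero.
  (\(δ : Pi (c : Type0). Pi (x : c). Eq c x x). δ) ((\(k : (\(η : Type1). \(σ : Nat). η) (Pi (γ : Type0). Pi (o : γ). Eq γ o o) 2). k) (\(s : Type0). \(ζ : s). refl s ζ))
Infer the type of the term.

type:
  Pi (δ : Type0). Pi (c : δ). Eq δ c c


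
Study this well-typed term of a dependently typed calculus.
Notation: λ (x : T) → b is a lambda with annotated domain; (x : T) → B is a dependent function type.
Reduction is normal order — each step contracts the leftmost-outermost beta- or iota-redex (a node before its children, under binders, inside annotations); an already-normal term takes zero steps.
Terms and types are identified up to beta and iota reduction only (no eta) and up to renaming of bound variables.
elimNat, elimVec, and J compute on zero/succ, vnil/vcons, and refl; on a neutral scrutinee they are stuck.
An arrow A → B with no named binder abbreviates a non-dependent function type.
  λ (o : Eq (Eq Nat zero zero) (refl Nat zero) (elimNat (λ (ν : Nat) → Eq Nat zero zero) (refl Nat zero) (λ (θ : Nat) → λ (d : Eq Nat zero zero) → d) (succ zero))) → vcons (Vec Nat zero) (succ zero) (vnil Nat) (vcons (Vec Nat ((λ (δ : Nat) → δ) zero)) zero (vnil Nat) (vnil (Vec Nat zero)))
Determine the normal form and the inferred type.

normal form:
  λ (o : Eq (Eq Nat zero zero) (refl Nat zero) (refl Nat zero)) → vcons (Vec Nat zero) (succ zero) (vnil Nat) (vcons (Vec Nat zero) zero (vnil Nat) (vnil (Vec Nat zero)))
type:
  Eq (Eq Nat zero zero) (refl Nat zero) (refl Nat zero) → Vec (Vec Nat zero) (succ (succ zero))
observation: contracting an elimNat iota-redex first, the term normalizes in 5 steps.


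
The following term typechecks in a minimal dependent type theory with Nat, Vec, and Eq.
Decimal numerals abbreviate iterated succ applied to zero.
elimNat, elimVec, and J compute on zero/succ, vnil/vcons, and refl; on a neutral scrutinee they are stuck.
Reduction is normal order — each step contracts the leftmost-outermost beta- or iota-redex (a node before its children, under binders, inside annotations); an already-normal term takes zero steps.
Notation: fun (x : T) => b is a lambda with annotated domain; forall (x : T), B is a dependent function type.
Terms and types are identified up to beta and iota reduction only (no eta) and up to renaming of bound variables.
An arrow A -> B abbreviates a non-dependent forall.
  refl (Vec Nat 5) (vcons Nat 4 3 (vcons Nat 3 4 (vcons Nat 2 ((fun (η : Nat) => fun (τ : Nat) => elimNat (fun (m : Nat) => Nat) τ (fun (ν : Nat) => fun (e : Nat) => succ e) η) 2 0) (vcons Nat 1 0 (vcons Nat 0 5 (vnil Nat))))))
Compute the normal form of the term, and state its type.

resulting normal form:
  refl (Vec Nat 5) (vcons Nat 4 3 (vcons Nat 3 4 (vcons Nat 2 2 (vcons Nat 1 0 (vcons Nat 0 5 (vnil Nat))))))
inferred type:
  Eq (Vec Nat 5) (vcons Nat 4 3 (vcons Nat 3 4 (vcons Nat 2 2 (vcons Nat 1 0 (vcons Nat 0 5 (vnil Nat)))))) (vcons Nat 4 3 (vcons Nat 3 4 (vcons Nat 2 2 (vcons Nat 1 0 (vcons Nat 0 5 (vnil Nat))))))


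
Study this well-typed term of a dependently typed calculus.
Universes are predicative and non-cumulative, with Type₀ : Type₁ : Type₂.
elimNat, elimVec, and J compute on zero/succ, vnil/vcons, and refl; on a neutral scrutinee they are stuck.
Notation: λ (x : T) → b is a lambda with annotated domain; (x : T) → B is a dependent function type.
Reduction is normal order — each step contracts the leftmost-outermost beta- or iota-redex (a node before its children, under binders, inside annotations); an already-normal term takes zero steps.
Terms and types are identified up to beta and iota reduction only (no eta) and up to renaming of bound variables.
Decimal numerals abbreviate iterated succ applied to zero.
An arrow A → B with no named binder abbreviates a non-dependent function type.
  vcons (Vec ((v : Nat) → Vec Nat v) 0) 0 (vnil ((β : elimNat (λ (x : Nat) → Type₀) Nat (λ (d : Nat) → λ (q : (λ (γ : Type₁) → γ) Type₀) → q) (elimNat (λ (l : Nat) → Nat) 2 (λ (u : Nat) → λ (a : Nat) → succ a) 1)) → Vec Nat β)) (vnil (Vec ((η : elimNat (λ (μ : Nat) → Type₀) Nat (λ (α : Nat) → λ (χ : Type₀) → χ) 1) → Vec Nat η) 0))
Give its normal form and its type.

reduced normal form:
  vcons (Vec ((v : Nat) → Vec Nat v) 0) 0 (vnil ((β : Nat) → Vec Nat β)) (vnil (Vec ((x : Nat) → Vec Nat x) 0))
inferred type:
  Vec (Vec ((v : Nat) → Vec Nat v) 0) 1
observation: the term reaches its normal form after 19 normal-order steps.


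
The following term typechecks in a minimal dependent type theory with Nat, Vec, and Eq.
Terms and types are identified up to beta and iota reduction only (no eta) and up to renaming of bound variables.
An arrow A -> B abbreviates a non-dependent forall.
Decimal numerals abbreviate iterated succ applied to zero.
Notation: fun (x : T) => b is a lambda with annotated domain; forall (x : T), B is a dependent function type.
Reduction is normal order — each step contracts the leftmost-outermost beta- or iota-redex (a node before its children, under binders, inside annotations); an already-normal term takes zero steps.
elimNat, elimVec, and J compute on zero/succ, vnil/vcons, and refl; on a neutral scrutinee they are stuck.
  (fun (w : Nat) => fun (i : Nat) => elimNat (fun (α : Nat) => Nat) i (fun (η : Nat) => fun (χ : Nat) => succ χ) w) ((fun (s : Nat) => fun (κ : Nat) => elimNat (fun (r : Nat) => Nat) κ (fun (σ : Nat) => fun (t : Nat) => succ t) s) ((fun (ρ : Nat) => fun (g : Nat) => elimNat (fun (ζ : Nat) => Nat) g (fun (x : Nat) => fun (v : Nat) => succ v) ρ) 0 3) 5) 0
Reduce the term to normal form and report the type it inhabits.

resulting normal form:
  8
type:
  Nat
observation: normalization takes exactly 42 steps under the normal-order strategy.


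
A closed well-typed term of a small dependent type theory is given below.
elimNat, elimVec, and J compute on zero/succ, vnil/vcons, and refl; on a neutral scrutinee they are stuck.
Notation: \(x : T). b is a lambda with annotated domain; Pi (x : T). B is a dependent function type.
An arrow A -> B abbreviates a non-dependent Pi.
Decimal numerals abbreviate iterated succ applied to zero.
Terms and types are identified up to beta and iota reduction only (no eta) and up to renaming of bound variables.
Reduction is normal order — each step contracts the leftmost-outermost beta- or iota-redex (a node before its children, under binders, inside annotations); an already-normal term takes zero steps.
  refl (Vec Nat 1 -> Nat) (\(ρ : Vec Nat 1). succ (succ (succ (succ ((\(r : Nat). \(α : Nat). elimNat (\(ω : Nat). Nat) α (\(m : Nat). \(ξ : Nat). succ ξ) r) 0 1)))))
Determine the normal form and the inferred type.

normal form:
  refl (Vec Nat 1 -> Nat) (\(ρ : Vec Nat 1). 5)
the term's type:
  Eq (Vec Nat 1 -> Nat) (\(ρ : Vec Nat 1). 5) (\(r : Vec Nat 1). 5)


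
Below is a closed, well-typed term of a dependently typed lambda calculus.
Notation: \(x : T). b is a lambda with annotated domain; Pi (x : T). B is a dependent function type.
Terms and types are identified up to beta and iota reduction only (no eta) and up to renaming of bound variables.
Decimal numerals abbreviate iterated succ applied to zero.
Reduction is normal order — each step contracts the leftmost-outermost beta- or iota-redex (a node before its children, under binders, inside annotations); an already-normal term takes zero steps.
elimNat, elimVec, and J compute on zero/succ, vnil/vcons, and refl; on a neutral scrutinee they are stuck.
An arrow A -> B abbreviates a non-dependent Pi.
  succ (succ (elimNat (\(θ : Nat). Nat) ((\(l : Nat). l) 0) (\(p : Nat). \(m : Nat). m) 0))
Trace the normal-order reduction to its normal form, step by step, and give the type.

reduction (normal order):
  succ (succ (elimNat (\(θ : Nat). Nat) ((\(l : Nat). l) 0) (\(p : Nat). \(m : Nat). m) 0))
  ~> succ (succ ((\(θ : Nat). θ) 0))
  ~> 2
inferred type:
  Nat


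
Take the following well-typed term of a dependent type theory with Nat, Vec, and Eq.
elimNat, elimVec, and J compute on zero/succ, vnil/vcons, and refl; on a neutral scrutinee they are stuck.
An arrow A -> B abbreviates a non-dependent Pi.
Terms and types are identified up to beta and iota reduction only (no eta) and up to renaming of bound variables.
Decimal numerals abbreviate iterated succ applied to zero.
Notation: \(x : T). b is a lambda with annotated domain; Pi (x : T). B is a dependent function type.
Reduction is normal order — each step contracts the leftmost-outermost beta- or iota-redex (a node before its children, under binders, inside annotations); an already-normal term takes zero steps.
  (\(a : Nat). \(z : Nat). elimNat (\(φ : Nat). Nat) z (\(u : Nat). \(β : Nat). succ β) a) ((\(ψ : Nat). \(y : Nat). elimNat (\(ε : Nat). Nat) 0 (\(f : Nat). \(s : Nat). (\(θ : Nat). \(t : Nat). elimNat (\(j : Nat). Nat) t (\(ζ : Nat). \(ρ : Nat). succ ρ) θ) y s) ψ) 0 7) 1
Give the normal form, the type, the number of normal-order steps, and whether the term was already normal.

reduced normal form:
  1
the term's type:
  Nat
steps to reach normal form (normal order): 6
started in normal form: no
first redex: a beta-redex


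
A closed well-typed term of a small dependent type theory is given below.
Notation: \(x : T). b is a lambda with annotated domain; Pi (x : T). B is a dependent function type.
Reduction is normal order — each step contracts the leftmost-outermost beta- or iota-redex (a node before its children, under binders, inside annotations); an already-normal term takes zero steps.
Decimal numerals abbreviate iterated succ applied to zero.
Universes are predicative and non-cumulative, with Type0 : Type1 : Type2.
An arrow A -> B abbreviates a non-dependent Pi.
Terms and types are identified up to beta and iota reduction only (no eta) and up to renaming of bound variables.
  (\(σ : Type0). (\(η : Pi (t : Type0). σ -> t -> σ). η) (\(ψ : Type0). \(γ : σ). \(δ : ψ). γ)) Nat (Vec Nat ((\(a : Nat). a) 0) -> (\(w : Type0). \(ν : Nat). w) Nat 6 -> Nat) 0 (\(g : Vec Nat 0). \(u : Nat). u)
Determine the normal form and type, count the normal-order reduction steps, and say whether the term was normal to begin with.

resulting normal form:
  0
the term's type:
  Nat
normal-order step count: 5
started in normal form: no
first redex: a beta-redex


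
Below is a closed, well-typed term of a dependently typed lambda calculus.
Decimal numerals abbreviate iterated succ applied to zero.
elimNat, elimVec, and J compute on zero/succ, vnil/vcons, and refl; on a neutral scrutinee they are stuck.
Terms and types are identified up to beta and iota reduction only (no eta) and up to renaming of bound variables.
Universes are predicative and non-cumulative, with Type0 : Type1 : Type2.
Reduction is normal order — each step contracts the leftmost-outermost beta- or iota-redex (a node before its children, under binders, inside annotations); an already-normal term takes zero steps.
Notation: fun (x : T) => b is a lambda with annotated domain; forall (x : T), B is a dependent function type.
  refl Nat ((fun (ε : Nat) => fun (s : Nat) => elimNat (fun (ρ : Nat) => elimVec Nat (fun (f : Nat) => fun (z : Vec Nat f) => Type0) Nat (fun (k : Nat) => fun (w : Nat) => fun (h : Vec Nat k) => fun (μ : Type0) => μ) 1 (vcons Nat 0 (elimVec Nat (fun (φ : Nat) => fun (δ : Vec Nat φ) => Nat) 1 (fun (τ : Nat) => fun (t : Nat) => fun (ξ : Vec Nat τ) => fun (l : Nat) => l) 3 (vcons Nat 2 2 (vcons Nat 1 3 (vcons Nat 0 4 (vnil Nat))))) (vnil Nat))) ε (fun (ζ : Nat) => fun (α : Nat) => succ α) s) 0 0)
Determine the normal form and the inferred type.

resulting normal form:
  refl Nat 0
inferred type:
  Eq Nat 0 0


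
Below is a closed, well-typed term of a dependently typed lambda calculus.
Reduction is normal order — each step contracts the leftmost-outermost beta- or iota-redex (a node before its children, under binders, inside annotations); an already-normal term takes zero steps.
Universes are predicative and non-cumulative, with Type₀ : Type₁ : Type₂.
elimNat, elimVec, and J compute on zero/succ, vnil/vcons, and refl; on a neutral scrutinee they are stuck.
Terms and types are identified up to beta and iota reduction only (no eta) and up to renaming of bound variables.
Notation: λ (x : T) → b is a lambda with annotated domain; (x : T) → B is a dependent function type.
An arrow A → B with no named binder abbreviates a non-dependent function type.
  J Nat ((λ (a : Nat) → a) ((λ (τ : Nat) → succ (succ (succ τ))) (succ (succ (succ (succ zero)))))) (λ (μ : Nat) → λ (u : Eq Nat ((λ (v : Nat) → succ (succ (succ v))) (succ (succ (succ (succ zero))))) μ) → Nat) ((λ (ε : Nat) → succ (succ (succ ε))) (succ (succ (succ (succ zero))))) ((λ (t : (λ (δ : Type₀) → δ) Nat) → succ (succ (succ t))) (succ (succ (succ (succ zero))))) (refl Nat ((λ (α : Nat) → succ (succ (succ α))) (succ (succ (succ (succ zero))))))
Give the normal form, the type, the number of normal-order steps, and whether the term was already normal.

resulting normal form:
  succ (succ (succ (succ (succ (succ (succ zero))))))
type:
  Nat
steps to reach normal form (normal order): 2
term was already normal: no
first contracted redex: a J iota-redex


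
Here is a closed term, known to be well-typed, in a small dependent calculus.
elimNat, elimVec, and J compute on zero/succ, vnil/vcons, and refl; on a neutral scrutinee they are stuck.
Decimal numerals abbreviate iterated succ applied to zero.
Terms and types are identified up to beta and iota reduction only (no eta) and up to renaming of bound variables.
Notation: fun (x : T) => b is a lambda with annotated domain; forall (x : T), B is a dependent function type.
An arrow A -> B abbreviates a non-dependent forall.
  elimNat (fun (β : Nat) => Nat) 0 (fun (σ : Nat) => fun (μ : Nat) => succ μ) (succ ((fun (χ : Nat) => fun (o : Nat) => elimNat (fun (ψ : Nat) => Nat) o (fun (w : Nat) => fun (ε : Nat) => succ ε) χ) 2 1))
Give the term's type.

the term's type:
  Nat


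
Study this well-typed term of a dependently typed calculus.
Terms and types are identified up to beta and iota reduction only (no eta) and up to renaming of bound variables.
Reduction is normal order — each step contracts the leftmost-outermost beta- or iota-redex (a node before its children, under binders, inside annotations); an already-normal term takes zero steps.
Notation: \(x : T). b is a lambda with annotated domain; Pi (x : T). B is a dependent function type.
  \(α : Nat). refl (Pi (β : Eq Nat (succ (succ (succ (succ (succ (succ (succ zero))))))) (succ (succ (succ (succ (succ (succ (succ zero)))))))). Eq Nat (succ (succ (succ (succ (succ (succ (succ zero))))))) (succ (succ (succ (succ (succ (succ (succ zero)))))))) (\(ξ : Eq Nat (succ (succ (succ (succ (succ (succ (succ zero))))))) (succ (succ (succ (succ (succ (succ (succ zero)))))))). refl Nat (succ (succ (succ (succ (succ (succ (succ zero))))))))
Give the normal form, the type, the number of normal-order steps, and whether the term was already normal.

reduced normal form:
  \(α : Nat). refl (Pi (β : Eq Nat (succ (succ (succ (succ (succ (succ (succ zero))))))) (succ (succ (succ (succ (succ (succ (succ zero)))))))). Eq Nat (succ (succ (succ (succ (succ (succ (succ zero))))))) (succ (succ (succ (succ (succ (succ (succ zero)))))))) (\(ξ : Eq Nat (succ (succ (succ (succ (succ (succ (succ zero))))))) (succ (succ (succ (succ (succ (succ (succ zero)))))))). refl Nat (succ (succ (succ (succ (succ (succ (succ zero))))))))
type:
  Pi (α : Nat). Eq (Pi (β : Eq Nat (succ (succ (succ (succ (succ (succ (succ zero))))))) (succ (succ (succ (succ (succ (succ (succ zero)))))))). Eq Nat (succ (succ (succ (succ (succ (succ (succ zero))))))) (succ (succ (succ (succ (succ (succ (succ zero)))))))) (\(ξ : Eq Nat (succ (succ (succ (succ (succ (succ (succ zero))))))) (succ (succ (succ (succ (succ (succ (succ zero)))))))). refl Nat (succ (succ (succ (succ (succ (succ (succ zero)))))))) (\(w : Eq Nat (succ (succ (succ (succ (succ (succ (succ zero))))))) (succ (succ (succ (succ (succ (succ (succ zero)))))))). refl Nat (succ (succ (succ (succ (succ (succ (succ zero))))))))
normal-order step count: 0
already normal: yes


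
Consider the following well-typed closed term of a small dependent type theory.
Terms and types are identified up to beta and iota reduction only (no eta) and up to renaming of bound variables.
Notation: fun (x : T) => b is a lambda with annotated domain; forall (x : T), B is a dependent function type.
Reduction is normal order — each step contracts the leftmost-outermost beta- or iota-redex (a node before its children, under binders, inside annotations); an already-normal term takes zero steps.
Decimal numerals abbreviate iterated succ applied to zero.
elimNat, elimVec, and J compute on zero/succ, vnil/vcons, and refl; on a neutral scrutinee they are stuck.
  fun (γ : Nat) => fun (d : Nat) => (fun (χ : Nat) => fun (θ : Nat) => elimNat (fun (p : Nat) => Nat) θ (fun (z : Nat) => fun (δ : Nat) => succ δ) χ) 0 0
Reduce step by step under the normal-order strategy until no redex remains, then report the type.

normal-order reduction sequence:
  fun (γ : Nat) => fun (d : Nat) => (fun (χ : Nat) => fun (θ : Nat) => elimNat (fun (p : Nat) => Nat) θ (fun (z : Nat) => fun (δ : Nat) => succ δ) χ) 0 0
  ~> fun (γ : Nat) => fun (d : Nat) => (fun (χ : Nat) => elimNat (fun (θ : Nat) => Nat) χ (fun (p : Nat) => fun (z : Nat) => succ z) 0) 0
  ~> fun (γ : Nat) => fun (d : Nat) => elimNat (fun (χ : Nat) => Nat) 0 (fun (θ : Nat) => fun (p : Nat) => succ p) 0
  ~> fun (γ : Nat) => fun (d : Nat) => 0
type:
  forall (γ : Nat), forall (d : Nat), Nat


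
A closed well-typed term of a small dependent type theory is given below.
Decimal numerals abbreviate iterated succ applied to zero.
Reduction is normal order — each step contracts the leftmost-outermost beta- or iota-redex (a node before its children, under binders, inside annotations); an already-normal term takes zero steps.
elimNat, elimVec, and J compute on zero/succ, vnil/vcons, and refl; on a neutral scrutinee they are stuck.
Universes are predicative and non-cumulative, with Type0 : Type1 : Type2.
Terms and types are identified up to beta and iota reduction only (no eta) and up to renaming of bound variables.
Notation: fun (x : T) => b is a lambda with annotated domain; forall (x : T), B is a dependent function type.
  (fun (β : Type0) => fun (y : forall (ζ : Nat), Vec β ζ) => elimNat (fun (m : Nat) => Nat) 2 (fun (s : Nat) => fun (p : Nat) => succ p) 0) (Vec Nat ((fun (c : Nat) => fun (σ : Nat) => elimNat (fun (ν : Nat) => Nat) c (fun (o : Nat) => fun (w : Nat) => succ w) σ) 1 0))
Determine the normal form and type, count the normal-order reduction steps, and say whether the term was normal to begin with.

normal form:
  fun (β : forall (y : Nat), Vec (Vec Nat 1) y) => 2
type:
  forall (β : forall (y : Nat), Vec (Vec Nat 1) y), Nat
steps to reach normal form (normal order): 5
already normal: no
first contracted redex: a beta-redex


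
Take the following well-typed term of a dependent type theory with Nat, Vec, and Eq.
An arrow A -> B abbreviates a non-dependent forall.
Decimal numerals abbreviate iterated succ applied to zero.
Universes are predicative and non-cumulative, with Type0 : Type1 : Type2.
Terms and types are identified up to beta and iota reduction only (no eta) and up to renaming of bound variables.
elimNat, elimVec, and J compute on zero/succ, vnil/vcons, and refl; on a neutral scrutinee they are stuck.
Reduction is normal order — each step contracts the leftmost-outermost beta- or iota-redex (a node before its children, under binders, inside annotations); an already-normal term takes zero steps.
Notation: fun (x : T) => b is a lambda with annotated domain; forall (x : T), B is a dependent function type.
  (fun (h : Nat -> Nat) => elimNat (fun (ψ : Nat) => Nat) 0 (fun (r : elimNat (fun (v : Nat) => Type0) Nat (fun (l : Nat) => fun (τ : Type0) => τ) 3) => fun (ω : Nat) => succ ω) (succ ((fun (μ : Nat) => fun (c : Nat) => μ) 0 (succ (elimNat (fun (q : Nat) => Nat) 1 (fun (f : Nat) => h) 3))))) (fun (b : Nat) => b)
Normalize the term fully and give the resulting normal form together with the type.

normal form:
  1
type:
  Nat
observation: normalization takes exactly 17 steps under the normal-order strategy.


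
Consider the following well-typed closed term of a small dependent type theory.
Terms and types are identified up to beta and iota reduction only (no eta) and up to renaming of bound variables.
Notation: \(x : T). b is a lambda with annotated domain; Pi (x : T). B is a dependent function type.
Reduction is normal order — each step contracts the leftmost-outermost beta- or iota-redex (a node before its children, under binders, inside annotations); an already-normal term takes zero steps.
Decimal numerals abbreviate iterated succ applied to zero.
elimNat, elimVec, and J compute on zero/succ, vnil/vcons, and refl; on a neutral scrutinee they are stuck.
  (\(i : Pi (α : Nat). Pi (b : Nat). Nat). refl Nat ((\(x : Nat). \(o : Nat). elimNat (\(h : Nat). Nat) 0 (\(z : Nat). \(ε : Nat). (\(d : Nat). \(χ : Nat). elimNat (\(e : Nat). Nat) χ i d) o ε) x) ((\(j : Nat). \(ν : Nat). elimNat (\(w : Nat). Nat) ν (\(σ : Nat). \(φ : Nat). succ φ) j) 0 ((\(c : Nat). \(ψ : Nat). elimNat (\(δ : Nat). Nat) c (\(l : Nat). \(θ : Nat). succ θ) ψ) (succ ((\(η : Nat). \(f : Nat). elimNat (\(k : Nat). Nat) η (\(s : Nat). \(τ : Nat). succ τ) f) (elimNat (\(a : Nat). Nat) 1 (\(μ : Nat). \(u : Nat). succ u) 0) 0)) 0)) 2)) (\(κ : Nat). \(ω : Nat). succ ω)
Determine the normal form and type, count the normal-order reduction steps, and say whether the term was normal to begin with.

resulting normal form:
  refl Nat 4
the term's type:
  Eq Nat 4 4
normal-order step count: 29
already normal: no
first contracted redex: a beta-redex


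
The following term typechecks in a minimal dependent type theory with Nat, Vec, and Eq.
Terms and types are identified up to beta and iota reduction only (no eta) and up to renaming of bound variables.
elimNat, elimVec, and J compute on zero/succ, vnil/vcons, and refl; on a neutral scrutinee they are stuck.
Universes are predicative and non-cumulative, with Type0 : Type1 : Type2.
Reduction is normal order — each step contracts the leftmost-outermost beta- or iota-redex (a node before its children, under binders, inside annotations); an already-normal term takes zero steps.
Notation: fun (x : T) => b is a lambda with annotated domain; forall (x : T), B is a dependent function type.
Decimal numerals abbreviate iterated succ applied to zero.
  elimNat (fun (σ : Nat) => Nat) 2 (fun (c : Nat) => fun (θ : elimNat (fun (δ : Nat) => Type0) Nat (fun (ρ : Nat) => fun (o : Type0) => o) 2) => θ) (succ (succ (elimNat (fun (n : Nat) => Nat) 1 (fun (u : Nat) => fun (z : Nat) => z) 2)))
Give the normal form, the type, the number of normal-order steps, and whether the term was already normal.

resulting normal form:
  2
the term's type:
  Nat
normal-order step count: 24
started in normal form: no
first redex: an elimNat iota-redex


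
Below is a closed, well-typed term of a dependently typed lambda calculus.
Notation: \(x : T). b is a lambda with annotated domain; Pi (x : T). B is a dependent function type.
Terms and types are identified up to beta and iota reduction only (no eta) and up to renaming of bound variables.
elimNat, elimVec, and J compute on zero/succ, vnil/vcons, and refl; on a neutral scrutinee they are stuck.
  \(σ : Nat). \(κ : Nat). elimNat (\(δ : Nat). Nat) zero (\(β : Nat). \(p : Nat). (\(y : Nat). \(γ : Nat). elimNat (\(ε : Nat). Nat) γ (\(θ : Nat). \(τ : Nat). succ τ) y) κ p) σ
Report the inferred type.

the term's type:
  Pi (σ : Nat). Pi (κ : Nat). Nat


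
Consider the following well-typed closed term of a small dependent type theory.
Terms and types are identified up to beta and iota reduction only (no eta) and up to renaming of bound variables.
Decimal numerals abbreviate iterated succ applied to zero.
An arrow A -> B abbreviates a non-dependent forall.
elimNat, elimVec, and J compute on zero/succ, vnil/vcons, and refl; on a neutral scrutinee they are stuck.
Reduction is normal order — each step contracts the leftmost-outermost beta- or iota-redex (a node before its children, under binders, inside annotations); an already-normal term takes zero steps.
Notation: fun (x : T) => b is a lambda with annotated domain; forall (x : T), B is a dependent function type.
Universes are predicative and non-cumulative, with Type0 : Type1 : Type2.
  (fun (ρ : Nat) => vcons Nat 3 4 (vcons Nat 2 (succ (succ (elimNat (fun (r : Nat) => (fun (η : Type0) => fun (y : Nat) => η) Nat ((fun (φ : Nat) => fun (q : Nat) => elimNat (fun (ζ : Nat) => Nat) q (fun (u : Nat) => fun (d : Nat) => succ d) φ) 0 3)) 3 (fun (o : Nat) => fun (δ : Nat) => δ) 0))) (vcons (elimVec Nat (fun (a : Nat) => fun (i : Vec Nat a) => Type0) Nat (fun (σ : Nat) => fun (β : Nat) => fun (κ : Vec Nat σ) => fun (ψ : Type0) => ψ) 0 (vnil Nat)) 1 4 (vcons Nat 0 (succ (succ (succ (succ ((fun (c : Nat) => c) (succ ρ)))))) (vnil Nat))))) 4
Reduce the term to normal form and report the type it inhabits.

normal form:
  vcons Nat 3 4 (vcons Nat 2 5 (vcons Nat 1 4 (vcons Nat 0 9 (vnil Nat))))
inferred type:
  Vec Nat 4
observation: the first redex contracted is a beta-redex; the normal form is reached in 4 normal-order steps.


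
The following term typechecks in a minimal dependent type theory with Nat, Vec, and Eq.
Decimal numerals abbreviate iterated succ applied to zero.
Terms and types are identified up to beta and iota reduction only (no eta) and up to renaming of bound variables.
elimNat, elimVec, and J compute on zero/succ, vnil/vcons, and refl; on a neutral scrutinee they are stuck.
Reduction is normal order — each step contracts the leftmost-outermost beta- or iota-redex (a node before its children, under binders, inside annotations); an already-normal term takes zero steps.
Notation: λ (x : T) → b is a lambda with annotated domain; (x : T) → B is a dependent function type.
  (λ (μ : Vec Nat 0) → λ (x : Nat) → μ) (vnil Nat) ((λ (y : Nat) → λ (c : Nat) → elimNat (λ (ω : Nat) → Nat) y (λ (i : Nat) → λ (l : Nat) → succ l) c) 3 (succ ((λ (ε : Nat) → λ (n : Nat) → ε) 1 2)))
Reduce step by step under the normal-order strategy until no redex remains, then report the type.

normal-order reduction:
  (λ (μ : Vec Nat 0) → λ (x : Nat) → μ) (vnil Nat) ((λ (y : Nat) → λ (c : Nat) → elimNat (λ (ω : Nat) → Nat) y (λ (i : Nat) → λ (l : Nat) → succ l) c) 3 (succ ((λ (ε : Nat) → λ (n : Nat) → ε) 1 2)))
  ~> (λ (μ : Nat) → vnil Nat) ((λ (x : Nat) → λ (y : Nat) → elimNat (λ (c : Nat) → Nat) x (λ (ω : Nat) → λ (i : Nat) → succ i) y) 3 (succ ((λ (l : Nat) → λ (ε : Nat) → l) 1 2)))
  ~> vnil Nat
inferred type:
  Vec Nat 0


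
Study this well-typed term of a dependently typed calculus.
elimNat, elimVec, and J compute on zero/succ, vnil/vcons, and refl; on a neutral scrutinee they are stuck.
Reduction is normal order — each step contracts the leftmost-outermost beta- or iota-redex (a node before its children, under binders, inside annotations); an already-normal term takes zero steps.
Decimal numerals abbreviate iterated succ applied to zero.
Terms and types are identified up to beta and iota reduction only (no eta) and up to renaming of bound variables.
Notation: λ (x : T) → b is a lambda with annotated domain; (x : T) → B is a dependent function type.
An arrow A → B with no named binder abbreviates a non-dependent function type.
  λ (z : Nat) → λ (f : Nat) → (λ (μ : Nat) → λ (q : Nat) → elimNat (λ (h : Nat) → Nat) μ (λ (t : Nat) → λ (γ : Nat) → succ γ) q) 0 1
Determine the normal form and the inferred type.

normal form:
  λ (z : Nat) → λ (f : Nat) → 1
inferred type:
  Nat → Nat → Nat
observation: the first redex contracted is a beta-redex; the normal form is reached in 6 normal-order steps.


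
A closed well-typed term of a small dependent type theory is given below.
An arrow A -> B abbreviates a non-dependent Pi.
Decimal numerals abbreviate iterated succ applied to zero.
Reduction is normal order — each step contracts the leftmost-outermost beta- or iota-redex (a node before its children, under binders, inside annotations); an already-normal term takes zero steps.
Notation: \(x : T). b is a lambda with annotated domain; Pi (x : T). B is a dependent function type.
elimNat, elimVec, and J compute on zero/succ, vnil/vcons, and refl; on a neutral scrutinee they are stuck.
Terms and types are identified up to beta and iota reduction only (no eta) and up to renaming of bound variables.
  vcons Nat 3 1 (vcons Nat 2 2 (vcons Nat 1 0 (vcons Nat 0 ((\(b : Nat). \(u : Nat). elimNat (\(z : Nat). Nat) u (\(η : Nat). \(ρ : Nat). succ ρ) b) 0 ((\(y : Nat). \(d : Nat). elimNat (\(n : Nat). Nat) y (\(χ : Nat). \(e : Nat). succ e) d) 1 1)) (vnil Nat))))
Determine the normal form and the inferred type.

resulting normal form:
  vcons Nat 3 1 (vcons Nat 2 2 (vcons Nat 1 0 (vcons Nat 0 2 (vnil Nat))))
the term's type:
  Vec Nat 4


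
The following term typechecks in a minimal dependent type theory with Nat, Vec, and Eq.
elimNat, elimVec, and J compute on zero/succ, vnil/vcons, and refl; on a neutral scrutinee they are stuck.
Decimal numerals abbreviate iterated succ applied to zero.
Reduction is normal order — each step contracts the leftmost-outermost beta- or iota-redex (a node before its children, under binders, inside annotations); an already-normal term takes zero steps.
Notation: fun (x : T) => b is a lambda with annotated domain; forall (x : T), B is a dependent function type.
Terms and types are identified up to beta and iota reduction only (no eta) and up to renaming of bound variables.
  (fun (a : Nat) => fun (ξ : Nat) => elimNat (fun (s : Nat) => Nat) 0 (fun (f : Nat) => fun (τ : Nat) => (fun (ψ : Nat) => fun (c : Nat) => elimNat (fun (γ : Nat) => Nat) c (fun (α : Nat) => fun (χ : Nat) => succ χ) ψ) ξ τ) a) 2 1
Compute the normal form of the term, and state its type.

reduced normal form:
  2
inferred type:
  Nat
observation: the first redex contracted is a beta-redex; the normal form is reached in 21 normal-order steps.


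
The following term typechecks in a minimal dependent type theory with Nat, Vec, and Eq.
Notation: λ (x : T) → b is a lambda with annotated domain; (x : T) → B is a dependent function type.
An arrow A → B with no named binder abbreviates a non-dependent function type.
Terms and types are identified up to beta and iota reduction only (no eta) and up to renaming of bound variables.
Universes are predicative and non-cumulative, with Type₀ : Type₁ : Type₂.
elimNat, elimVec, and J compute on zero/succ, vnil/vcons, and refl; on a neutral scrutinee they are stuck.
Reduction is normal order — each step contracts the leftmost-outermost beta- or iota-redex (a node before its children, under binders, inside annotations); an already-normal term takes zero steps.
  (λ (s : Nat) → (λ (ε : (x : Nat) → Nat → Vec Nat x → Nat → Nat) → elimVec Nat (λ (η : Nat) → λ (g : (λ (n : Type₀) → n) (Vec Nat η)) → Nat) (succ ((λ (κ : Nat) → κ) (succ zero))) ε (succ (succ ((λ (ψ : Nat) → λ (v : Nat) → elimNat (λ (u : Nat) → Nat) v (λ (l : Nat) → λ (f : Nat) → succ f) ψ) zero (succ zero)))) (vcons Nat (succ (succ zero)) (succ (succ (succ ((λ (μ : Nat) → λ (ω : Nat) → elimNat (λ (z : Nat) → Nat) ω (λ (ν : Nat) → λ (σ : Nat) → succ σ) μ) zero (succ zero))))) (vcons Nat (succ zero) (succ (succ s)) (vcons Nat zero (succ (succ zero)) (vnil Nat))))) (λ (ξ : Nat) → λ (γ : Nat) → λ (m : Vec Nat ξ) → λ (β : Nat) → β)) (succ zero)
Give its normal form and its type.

reduced normal form:
  succ (succ zero)
type:
  Nat


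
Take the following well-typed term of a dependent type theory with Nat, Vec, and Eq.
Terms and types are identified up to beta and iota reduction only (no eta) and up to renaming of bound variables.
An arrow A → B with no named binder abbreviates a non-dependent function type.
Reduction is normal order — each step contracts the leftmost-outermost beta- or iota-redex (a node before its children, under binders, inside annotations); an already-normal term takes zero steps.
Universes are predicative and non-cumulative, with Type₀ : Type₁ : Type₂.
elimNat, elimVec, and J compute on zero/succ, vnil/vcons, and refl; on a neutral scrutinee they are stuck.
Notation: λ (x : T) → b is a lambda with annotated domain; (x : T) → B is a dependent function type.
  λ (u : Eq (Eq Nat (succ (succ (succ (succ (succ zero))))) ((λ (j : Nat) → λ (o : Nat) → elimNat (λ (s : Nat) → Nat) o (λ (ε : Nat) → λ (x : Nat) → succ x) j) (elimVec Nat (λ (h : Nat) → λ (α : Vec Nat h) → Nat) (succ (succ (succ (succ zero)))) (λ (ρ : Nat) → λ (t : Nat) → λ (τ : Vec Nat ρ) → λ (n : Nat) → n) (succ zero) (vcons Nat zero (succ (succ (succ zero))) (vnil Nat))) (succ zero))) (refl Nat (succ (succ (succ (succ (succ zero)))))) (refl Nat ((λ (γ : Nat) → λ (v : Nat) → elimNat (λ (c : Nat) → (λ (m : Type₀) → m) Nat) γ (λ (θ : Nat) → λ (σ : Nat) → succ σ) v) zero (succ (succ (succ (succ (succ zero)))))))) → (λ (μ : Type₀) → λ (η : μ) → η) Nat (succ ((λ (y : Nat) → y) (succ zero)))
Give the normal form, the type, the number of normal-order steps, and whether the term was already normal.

reduced normal form:
  λ (u : Eq (Eq Nat (succ (succ (succ (succ (succ zero))))) (succ (succ (succ (succ (succ zero)))))) (refl Nat (succ (succ (succ (succ (succ zero)))))) (refl Nat (succ (succ (succ (succ (succ zero))))))) → succ (succ zero)
type:
  Eq (Eq Nat (succ (succ (succ (succ (succ zero))))) (succ (succ (succ (succ (succ zero)))))) (refl Nat (succ (succ (succ (succ (succ zero)))))) (refl Nat (succ (succ (succ (succ (succ zero)))))) → Nat
normal-order step count: 42
term was already normal: no
first redex: a beta-redex


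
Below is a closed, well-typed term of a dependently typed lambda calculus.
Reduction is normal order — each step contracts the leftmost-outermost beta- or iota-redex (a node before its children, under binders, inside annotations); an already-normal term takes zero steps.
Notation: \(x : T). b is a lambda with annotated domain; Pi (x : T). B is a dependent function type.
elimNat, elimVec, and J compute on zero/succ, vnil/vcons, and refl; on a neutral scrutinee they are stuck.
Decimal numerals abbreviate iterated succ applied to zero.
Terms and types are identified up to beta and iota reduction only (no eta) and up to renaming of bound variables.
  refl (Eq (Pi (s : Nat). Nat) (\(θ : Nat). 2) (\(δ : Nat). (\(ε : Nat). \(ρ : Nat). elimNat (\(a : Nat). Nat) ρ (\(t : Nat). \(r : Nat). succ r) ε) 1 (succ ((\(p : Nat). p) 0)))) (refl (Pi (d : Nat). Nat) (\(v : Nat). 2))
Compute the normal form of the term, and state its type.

resulting normal form:
  refl (Eq (Pi (s : Nat). Nat) (\(θ : Nat). 2) (\(δ : Nat). 2)) (refl (Pi (ε : Nat). Nat) (\(ρ : Nat). 2))
inferred type:
  Eq (Eq (Pi (s : Nat). Nat) (\(θ : Nat). 2) (\(δ : Nat). 2)) (refl (Pi (ε : Nat). Nat) (\(ρ : Nat). 2)) (refl (Pi (a : Nat). Nat) (\(t : Nat). 2))


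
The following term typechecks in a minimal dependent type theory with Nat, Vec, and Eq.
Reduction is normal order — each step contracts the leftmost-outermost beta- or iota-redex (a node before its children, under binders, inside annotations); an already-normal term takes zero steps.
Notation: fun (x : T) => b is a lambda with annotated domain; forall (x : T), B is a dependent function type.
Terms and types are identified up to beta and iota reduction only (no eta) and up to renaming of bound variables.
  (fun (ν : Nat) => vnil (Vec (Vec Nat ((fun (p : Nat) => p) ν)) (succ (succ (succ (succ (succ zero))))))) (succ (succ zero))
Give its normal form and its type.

normal form:
  vnil (Vec (Vec Nat (succ (succ zero))) (succ (succ (succ (succ (succ zero))))))
the term's type:
  Vec (Vec (Vec Nat (succ (succ zero))) (succ (succ (succ (succ (succ zero)))))) zero
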